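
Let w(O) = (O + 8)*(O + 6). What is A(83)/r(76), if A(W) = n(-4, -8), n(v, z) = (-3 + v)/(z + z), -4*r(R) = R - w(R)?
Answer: 7/27248 ≈ 0.00025690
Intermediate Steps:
w(O) = (6 + O)*(8 + O) (w(O) = (8 + O)*(6 + O) = (6 + O)*(8 + O))
r(R) = 12 + R²/4 + 13*R/4 (r(R) = -(R - (48 + R² + 14*R))/4 = -(R + (-48 - R² - 14*R))/4 = -(-48 - R² - 13*R)/4 = 12 + R²/4 + 13*R/4)
n(v, z) = (-3 + v)/(2*z) (n(v, z) = (-3 + v)/((2*z)) = (-3 + v)*(1/(2*z)) = (-3 + v)/(2*z))
A(W) = 7/16 (A(W) = (½)*(-3 - 4)/(-8) = (½)*(-⅛)*(-7) = 7/16)
A(83)/r(76) = 7/(16*(12 + (¼)*76² + (13/4)*76)) = 7/(16*(12 + (¼)*5776 + 247)) = 7/(16*(12 + 1444 + 247)) = (7/16)/1703 = (7/16)*(1/1703) = 7/27248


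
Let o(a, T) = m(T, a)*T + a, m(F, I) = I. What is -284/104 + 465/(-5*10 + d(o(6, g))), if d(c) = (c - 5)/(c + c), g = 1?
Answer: -374863/31018 ≈ -12.085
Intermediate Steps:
o(a, T) = a + T*a (o(a, T) = a*T + a = T*a + a = a + T*a)
d(c) = (-5 + c)/(2*c) (d(c) = (-5 + c)/((2*c)) = (-5 + c)*(1/(2*c)) = (-5 + c)/(2*c))
-284/104 + 465/(-5*10 + d(o(6, g))) = -284/104 + 465/(-5*10 + (-5 + 6*(1 + 1))/(2*((6*(1 + 1))))) = -284*1/104 + 465/(-50 + (-5 + 6*2)/(2*((6*2)))) = -71/26 + 465/(-50 + (½)*(-5 + 12)/12) = -71/26 + 465/(-50 + (½)*(1/12)*7) = -71/26 + 465/(-50 + 7/24) = -71/26 + 465/(-1193/24) = -71/26 + 465*(-24/1193) = -71/26 - 11160/1193 = -374863/31018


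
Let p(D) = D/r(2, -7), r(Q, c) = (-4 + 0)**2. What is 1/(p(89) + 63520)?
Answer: 16/1016409 ≈ 1.5742e-5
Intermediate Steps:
r(Q, c) = 16 (r(Q, c) = (-4)**2 = 16)
p(D) = D/16
1/(p(89) + 63520) = 1/((1/16)*89 + 63520) = 1/(89/16 + 63520) = 1/(1016409/16) = 16/1016409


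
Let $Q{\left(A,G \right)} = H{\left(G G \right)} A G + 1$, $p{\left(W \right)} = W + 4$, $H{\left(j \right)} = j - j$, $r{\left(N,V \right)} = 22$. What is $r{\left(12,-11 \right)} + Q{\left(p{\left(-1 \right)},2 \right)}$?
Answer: $23$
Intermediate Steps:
$H{\left(j \right)} = 0$
$p{\left(W \right)} = 4 + W$
$Q{\left(A,G \right)} = 1$ ($Q{\left(A,G \right)} = 0 A G + 1 = 0 G + 1 = 0 + 1 = 1$)
$r{\left(12,-11 \right)} + Q{\left(p{\left(-1 \right)},2 \right)} = 22 + 1 = 23$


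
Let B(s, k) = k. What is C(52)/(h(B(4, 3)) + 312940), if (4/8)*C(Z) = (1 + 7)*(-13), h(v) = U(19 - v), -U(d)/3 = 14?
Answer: -104/156449 ≈ -0.00066475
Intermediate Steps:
U(d) = -42 (U(d) = -3*14 = -42)
h(v) = -42
C(Z) = -208 (C(Z) = 2*((1 + 7)*(-13)) = 2*(8*(-13)) = 2*(-104) = -208)
C(52)/(h(B(4, 3)) + 312940) = -208/(-42 + 312940) = -208/312898 = -208*1/312898 = -104/156449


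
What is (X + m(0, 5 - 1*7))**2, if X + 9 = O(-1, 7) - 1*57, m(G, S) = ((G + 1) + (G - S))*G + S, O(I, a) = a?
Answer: 3721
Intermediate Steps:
m(G, S) = S + G*(1 - S + 2*G) (m(G, S) = ((1 + G) + (G - S))*G + S = (1 - S + 2*G)*G + S = G*(1 - S + 2*G) + S = S + G*(1 - S + 2*G))
X = -59 (X = -9 + (7 - 1*57) = -9 + (7 - 57) = -9 - 50 = -59)
(X + m(0, 5 - 1*7))**2 = (-59 + (0 + (5 - 1*7) + 2*0**2 - 1*0*(5 - 1*7)))**2 = (-59 + (0 + (5 - 7) + 2*0 - 1*0*(5 - 7)))**2 = (-59 + (0 - 2 + 0 - 1*0*(-2)))**2 = (-59 + (0 - 2 + 0 + 0))**2 = (-59 - 2)**2 = (-61)**2 = 3721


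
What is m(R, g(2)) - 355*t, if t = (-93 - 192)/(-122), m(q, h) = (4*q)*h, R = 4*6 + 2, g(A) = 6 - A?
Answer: -50423/122 ≈ -413.30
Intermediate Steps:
R = 26 (R = 24 + 2 = 26)
m(q, h) = 4*h*q
t = 285/122 (t = -285*(-1/122) = 285/122 ≈ 2.3361)
m(R, g(2)) - 355*t = 4*(6 - 1*2)*26 - 355*285/122 = 4*(6 - 2)*26 - 101175/122 = 4*4*26 - 101175/122 = 416 - 101175/122 = -50423/122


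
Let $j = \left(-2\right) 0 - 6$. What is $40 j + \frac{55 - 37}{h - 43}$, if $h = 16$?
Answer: $- \frac{722}{3} \approx -240.67$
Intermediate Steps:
$j = -6$ ($j = 0 - 6 = -6$)
$40 j + \frac{55 - 37}{h - 43} = 40 \left(-6\right) + \frac{55 - 37}{16 - 43} = -240 + \frac{18}{-27} = -240 + 18 \left(- \frac{1}{27}\right) = -240 - \frac{2}{3} = - \frac{722}{3}$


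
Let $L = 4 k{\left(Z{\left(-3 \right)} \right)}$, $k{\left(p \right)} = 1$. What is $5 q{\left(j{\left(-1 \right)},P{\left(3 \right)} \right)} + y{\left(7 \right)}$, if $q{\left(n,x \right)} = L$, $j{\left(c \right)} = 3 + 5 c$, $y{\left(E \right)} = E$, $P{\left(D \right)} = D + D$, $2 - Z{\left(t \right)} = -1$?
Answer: $27$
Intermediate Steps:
$Z{\left(t \right)} = 3$ ($Z{\left(t \right)} = 2 - -1 = 2 + 1 = 3$)
$P{\left(D \right)} = 2 D$
$L = 4$ ($L = 4 \cdot 1 = 4$)
$q{\left(n,x \right)} = 4$
$5 q{\left(j{\left(-1 \right)},P{\left(3 \right)} \right)} + y{\left(7 \right)} = 5 \cdot 4 + 7 = 20 + 7 = 27$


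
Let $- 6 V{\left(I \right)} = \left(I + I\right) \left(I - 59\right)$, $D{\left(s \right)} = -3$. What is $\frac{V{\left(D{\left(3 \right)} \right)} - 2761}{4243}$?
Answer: $- \frac{2823}{4243} \approx -0.66533$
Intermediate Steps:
$V{\left(I \right)} = - \frac{I \left(-59 + I\right)}{3}$ ($V{\left(I \right)} = - \frac{\left(I + I\right) \left(I - 59\right)}{6} = - \frac{2 I \left(-59 + I\right)}{6} = - \frac{I \left(-59 + I\right)}{3}$)
$\frac{V{\left(D{\left(3 \right)} \right)} - 2761}{4243} = \frac{\frac{1}{3} \left(-3\right) \left(59 - -3\right) - 2761}{4243} = \left(\frac{1}{3} \left(-3\right) \left(59 + 3\right) - 2761\right) \frac{1}{4243} = \left(\frac{1}{3} \left(-3\right) 62 - 2761\right) \frac{1}{4243} = \left(-62 - 2761\right) \frac{1}{4243} = \left(-2823\right) \frac{1}{4243} = - \frac{2823}{4243}$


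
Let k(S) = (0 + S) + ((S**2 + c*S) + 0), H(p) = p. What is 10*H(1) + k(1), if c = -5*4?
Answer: -8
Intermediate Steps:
c = -20
k(S) = S**2 - 19*S (k(S) = (0 + S) + ((S**2 - 20*S) + 0) = S + (S**2 - 20*S) = S**2 - 19*S)
10*H(1) + k(1) = 10*1 + 1*(-19 + 1) = 10 + 1*(-18) = 10 - 18 = -8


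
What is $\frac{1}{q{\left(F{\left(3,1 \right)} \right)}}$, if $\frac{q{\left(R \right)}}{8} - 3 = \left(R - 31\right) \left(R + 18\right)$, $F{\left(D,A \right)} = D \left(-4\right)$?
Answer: $- \frac{1}{2040} \approx -0.0004902$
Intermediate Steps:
$F{\left(D,A \right)} = - 4 D$
$q{\left(R \right)} = 24 + 8 \left(-31 + R\right) \left(18 + R\right)$ ($q{\left(R \right)} = 24 + 8 \left(R - 31\right) \left(R + 18\right) = 24 + 8 \left(-31 + R\right) \left(18 + R\right)$)
$\frac{1}{q{\left(F{\left(3,1 \right)} \right)}} = \frac{1}{-4440 - 104 \left(\left(-4\right) 3\right) + 8 \left(\left(-4\right) 3\right)^{2}} = \frac{1}{-4440 - -1248 + 8 \left(-12\right)^{2}} = \frac{1}{-4440 + 1248 + 8 \cdot 144} = \frac{1}{-4440 + 1248 + 1152} = \frac{1}{-2040} = - \frac{1}{2040}$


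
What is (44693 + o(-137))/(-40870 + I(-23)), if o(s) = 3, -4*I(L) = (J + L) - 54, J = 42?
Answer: -178784/163445 ≈ -1.0938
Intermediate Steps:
I(L) = 3 - L/4 (I(L) = -((42 + L) - 54)/4 = -(-12 + L)/4 = 3 - L/4)
(44693 + o(-137))/(-40870 + I(-23)) = (44693 + 3)/(-40870 + (3 - ¼*(-23))) = 44696/(-40870 + (3 + 23/4)) = 44696/(-40870 + 35/4) = 44696/(-163445/4) = 44696*(-4/163445) = -178784/163445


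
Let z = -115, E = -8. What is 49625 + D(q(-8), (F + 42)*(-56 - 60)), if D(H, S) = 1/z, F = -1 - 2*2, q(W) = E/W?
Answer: 5706874/115 ≈ 49625.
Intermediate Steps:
q(W) = -8/W
F = -5 (F = -1 - 4 = -5)
D(H, S) = -1/115 (D(H, S) = 1/(-115) = -1/115)
49625 + D(q(-8), (F + 42)*(-56 - 60)) = 49625 - 1/115 = 5706874/115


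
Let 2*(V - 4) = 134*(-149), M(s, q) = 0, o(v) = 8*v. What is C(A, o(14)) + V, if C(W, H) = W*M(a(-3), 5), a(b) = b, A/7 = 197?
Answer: -9979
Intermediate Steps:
A = 1379 (A = 7*197 = 1379)
C(W, H) = 0 (C(W, H) = W*0 = 0)
V = -9979 (V = 4 + (134*(-149))/2 = 4 + (½)*(-19966) = 4 - 9983 = -9979)
C(A, o(14)) + V = 0 - 9979 = -9979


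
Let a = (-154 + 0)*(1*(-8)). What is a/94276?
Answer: 44/3367 ≈ 0.013068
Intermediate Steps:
a = 1232 (a = -154*(-8) = 1232)
a/94276 = 1232/94276 = 1232*(1/94276) = 44/3367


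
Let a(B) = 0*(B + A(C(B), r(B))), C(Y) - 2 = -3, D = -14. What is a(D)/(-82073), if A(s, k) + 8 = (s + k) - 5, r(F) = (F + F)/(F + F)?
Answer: 0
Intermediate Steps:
r(F) = 1 (r(F) = (2*F)/((2*F)) = (2*F)*(1/(2*F)) = 1)
C(Y) = -1 (C(Y) = 2 - 3 = -1)
A(s, k) = -13 + k + s (A(s, k) = -8 + ((s + k) - 5) = -8 + ((k + s) - 5) = -8 + (-5 + k + s) = -13 + k + s)
a(B) = 0 (a(B) = 0*(B + (-13 + 1 - 1)) = 0*(B - 13) = 0*(-13 + B) = 0)
a(D)/(-82073) = 0/(-82073) = 0*(-1/82073) = 0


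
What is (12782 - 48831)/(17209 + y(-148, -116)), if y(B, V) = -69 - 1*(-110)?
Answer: -36049/17250 ≈ -2.0898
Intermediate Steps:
y(B, V) = 41 (y(B, V) = -69 + 110 = 41)
(12782 - 48831)/(17209 + y(-148, -116)) = (12782 - 48831)/(17209 + 41) = -36049/17250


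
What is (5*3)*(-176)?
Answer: -2640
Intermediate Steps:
(5*3)*(-176) = 15*(-176) = -2640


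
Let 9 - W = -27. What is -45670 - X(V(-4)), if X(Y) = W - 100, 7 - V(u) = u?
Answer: -45606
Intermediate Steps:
W = 36 (W = 9 - 1*(-27) = 9 + 27 = 36)
V(u) = 7 - u
X(Y) = -64 (X(Y) = 36 - 100 = -64)
-45670 - X(V(-4)) = -45670 - 1*(-64) = -45670 + 64 = -45606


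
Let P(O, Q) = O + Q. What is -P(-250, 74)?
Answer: 176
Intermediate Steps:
-P(-250, 74) = -(-250 + 74) = -1*(-176) = 176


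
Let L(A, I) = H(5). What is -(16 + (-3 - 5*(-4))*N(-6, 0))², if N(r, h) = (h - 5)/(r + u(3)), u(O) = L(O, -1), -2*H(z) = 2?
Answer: -38809/49 ≈ -792.02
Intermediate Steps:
H(z) = -1 (H(z) = -½*2 = -1)
L(A, I) = -1
u(O) = -1
N(r, h) = (-5 + h)/(-1 + r) (N(r, h) = (h - 5)/(r - 1) = (-5 + h)/(-1 + r))
-(16 + (-3 - 5*(-4))*N(-6, 0))² = -(16 + (-3 - 5*(-4))*((-5 + 0)/(-1 - 6)))² = -(16 + (-3 + 20)*(-5/(-7)))² = -(16 + 17*(-⅐*(-5)))² = -(16 + 17*(5/7))² = -(16 + 85/7)² = -(197/7)² = -1*38809/49 = -38809/49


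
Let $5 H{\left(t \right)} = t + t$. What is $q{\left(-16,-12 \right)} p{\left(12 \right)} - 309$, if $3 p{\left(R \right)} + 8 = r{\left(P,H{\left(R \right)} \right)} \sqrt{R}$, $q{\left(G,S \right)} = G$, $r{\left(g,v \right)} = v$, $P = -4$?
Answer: $- \frac{799}{3} - \frac{256 \sqrt{3}}{5} \approx -355.01$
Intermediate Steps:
$H{\left(t \right)} = \frac{2 t}{5}$ ($H{\left(t \right)} = \frac{t + t}{5} = \frac{2 t}{5}$)
$p{\left(R \right)} = - \frac{8}{3} + \frac{2 R^{\frac{3}{2}}}{15}$ ($p{\left(R \right)} = - \frac{8}{3} + \frac{\frac{2 R}{5} \sqrt{R}}{3} = - \frac{8}{3} + \frac{\frac{2}{5} R^{\frac{3}{2}}}{3} = - \frac{8}{3} + \frac{2 R^{\frac{3}{2}}}{15}$)
$q{\left(-16,-12 \right)} p{\left(12 \right)} - 309 = - 16 \left(- \frac{8}{3} + \frac{2 \cdot 12^{\frac{3}{2}}}{15}\right) - 309 = - 16 \left(- \frac{8}{3} + \frac{2 \cdot 24 \sqrt{3}}{15}\right) - 309 = - 16 \left(- \frac{8}{3} + \frac{16 \sqrt{3}}{5}\right) - 309 = \left(\frac{128}{3} - \frac{256 \sqrt{3}}{5}\right) - 309 = - \frac{799}{3} - \frac{256 \sqrt{3}}{5}$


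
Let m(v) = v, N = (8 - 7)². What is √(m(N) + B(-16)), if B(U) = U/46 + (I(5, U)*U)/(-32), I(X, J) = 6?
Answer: 2*√483/23 ≈ 1.9111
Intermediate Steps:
N = 1 (N = 1² = 1)
B(U) = -61*U/368 (B(U) = U/46 + (6*U)/(-32) = U*(1/46) + (6*U)*(-1/32) = U/46 - 3*U/16 = -61*U/368)
√(m(N) + B(-16)) = √(1 - 61/368*(-16)) = √(1 + 61/23) = √(84/23) = 2*√483/23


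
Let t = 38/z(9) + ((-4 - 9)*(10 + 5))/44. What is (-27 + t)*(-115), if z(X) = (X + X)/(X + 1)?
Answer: 470005/396 ≈ 1186.9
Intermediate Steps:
z(X) = 2*X/(1 + X) (z(X) = (2*X)/(1 + X) = 2*X/(1 + X))
t = 6605/396 (t = 38/((2*9/(1 + 9))) + ((-4 - 9)*(10 + 5))/44 = 38/((2*9/10)) - 13*15*(1/44) = 38/((2*9*(⅒))) - 195*1/44 = 38/(9/5) - 195/44 = 38*(5/9) - 195/44 = 190/9 - 195/44 = 6605/396 ≈ 16.679)
(-27 + t)*(-115) = (-27 + 6605/396)*(-115) = -4087/396*(-115) = 470005/396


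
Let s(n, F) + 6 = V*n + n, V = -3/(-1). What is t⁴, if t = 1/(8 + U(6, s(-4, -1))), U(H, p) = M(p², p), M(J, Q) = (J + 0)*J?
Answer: 1/3011772877496073916416 ≈ 3.3203e-22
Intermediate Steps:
V = 3 (V = -3*(-1) = 3)
M(J, Q) = J² (M(J, Q) = J*J = J²)
s(n, F) = -6 + 4*n (s(n, F) = -6 + (3*n + n) = -6 + 4*n)
U(H, p) = p⁴ (U(H, p) = (p²)² = p⁴)
t = 1/234264 (t = 1/(8 + (-6 + 4*(-4))⁴) = 1/(8 + (-6 - 16)⁴) = 1/(8 + (-22)⁴) = 1/(8 + 234256) = 1/234264 ≈ 4.2687e-6)
t⁴ = (1/234264)⁴ = 1/3011772877496073916416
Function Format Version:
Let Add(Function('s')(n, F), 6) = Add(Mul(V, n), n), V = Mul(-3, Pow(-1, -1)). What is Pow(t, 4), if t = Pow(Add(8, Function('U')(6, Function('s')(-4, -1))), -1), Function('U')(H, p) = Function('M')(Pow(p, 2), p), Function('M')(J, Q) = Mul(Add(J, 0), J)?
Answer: Rational(1, 3011772877496073916416) ≈ 3.3203e-22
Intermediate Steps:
V = 3 (V = Mul(-3, -1) = 3)
Function('M')(J, Q) = Pow(J, 2) (Function('M')(J, Q) = Mul(J, J) = Pow(J, 2))
Function('s')(n, F) = Add(-6, Mul(4, n)) (Function('s')(n, F) = Add(-6, Add(Mul(3, n), n)) = Add(-6, Mul(4, n)))
Function('U')(H, p) = Pow(p, 4) (Function('U')(H, p) = Pow(Pow(p, 2), 2) = Pow(p, 4))
t = Rational(1, 234264) (t = Pow(Add(8, Pow(Add(-6, Mul(4, -4)), 4)), -1) = Pow(Add(8, Pow(Add(-6, -16), 4)), -1) = Pow(Add(8, Pow(-22, 4)), -1) = Pow(Add(8, 234256), -1) = Pow(234264, -1) = Rational(1, 234264) ≈ 4.2687e-6)
Pow(t, 4) = Pow(Rational(1, 234264), 4) = Rational(1, 3011772877496073916416)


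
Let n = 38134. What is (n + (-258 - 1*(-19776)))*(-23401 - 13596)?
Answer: -2132951044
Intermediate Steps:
(n + (-258 - 1*(-19776)))*(-23401 - 13596) = (38134 + (-258 - 1*(-19776)))*(-23401 - 13596) = (38134 + (-258 + 19776))*(-36997) = (38134 + 19518)*(-36997) = 57652*(-36997) = -2132951044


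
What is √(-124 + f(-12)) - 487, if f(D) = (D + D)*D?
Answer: -487 + 2*√41 ≈ -474.19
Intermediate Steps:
f(D) = 2*D² (f(D) = (2*D)*D = 2*D²)
√(-124 + f(-12)) - 487 = √(-124 + 2*(-12)²) - 487 = √(-124 + 2*144) - 487 = √(-124 + 288) - 487 = √164 - 487 = 2*√41 - 487 = -487 + 2*√41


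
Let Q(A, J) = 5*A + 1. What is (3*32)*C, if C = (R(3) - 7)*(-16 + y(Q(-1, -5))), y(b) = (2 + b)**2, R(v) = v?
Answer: 4608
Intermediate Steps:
Q(A, J) = 1 + 5*A
C = 48 (C = (3 - 7)*(-16 + (2 + (1 + 5*(-1)))**2) = -4*(-16 + (2 + (1 - 5))**2) = -4*(-16 + (2 - 4)**2) = -4*(-16 + (-2)**2) = -4*(-16 + 4) = -4*(-12) = 48)
(3*32)*C = (3*32)*48 = 96*48 = 4608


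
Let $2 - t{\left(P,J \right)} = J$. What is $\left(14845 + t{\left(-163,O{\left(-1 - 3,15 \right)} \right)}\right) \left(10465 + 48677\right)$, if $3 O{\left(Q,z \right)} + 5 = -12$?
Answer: $878416412$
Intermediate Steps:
$O{\left(Q,z \right)} = - \frac{17}{3}$ ($O{\left(Q,z \right)} = - \frac{5}{3} + \frac{1}{3} \left(-12\right) = - \frac{5}{3} - 4 = - \frac{17}{3}$)
$t{\left(P,J \right)} = 2 - J$
$\left(14845 + t{\left(-163,O{\left(-1 - 3,15 \right)} \right)}\right) \left(10465 + 48677\right) = \left(14845 + \left(2 - - \frac{17}{3}\right)\right) \left(10465 + 48677\right) = \left(14845 + \left(2 + \frac{17}{3}\right)\right) 59142 = \left(14845 + \frac{23}{3}\right) 59142 = \frac{44558}{3} \cdot 59142 = 878416412$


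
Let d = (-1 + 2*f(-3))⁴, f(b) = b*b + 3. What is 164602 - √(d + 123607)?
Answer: 164602 - 2*√100862 ≈ 1.6397e+5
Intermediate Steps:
f(b) = 3 + b² (f(b) = b² + 3 = 3 + b²)
d = 279841 (d = (-1 + 2*(3 + (-3)²))⁴ = (-1 + 2*(3 + 9))⁴ = (-1 + 2*12)⁴ = (-1 + 24)⁴ = 23⁴ = 279841)
164602 - √(d + 123607) = 164602 - √(279841 + 123607) = 164602 - √403448 = 164602 - 2*√100862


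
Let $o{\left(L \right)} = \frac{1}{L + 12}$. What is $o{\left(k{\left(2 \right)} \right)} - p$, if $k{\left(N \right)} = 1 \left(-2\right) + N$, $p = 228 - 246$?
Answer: $\frac{217}{12} \approx 18.083$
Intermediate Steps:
$p = -18$ ($p = 228 - 246 = -18$)
$k{\left(N \right)} = -2 + N$
$o{\left(L \right)} = \frac{1}{12 + L}$
$o{\left(k{\left(2 \right)} \right)} - p = \frac{1}{12 + \left(-2 + 2\right)} - -18 = \frac{1}{12 + 0} + 18 = \frac{1}{12} + 18 = \frac{217}{12}$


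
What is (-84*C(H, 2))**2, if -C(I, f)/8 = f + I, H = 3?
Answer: 11289600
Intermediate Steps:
C(I, f) = -8*I - 8*f (C(I, f) = -8*(f + I) = -8*(I + f) = -8*I - 8*f)
(-84*C(H, 2))**2 = (-84*(-8*3 - 8*2))**2 = (-84*(-24 - 16))**2 = (-84*(-40))**2 = 3360**2 = 11289600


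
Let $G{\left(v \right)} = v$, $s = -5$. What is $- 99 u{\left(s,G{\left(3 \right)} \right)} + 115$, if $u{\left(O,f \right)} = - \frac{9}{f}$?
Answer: $412$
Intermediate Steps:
$- 99 u{\left(s,G{\left(3 \right)} \right)} + 115 = - 99 \left(- \frac{9}{3}\right) + 115 = - 99 \left(\left(-9\right) \frac{1}{3}\right) + 115 = \left(-99\right) \left(-3\right) + 115 = 297 + 115 = 412$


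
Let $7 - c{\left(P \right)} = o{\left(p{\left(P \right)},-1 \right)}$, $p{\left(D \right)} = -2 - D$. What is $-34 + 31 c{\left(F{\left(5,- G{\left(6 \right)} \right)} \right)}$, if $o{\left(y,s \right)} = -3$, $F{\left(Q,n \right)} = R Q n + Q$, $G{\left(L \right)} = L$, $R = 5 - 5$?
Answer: $276$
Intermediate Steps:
$R = 0$ ($R = 5 - 5 = 0$)
$F{\left(Q,n \right)} = Q$ ($F{\left(Q,n \right)} = 0 Q n + Q = 0 n + Q = 0 + Q = Q$)
$c{\left(P \right)} = 10$ ($c{\left(P \right)} = 7 - -3 = 7 + 3 = 10$)
$-34 + 31 c{\left(F{\left(5,- G{\left(6 \right)} \right)} \right)} = -34 + 31 \cdot 10 = -34 + 310 = 276$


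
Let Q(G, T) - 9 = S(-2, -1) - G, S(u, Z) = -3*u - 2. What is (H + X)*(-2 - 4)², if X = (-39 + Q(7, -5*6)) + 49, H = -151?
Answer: -4860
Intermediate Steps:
S(u, Z) = -2 - 3*u
Q(G, T) = 13 - G (Q(G, T) = 9 + ((-2 - 3*(-2)) - G) = 9 + ((-2 + 6) - G) = 9 + (4 - G) = 13 - G)
X = 16 (X = (-39 + (13 - 1*7)) + 49 = (-39 + (13 - 7)) + 49 = (-39 + 6) + 49 = -33 + 49 = 16)
(H + X)*(-2 - 4)² = (-151 + 16)*(-2 - 4)² = -135*(-6)² = -135*36 = -4860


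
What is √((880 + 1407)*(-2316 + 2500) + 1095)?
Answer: √421903 ≈ 649.54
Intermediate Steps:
√((880 + 1407)*(-2316 + 2500) + 1095) = √(2287*184 + 1095) = √(420808 + 1095) = √421903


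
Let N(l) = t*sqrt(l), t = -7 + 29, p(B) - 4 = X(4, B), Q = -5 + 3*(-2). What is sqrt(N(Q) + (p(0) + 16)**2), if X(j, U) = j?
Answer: sqrt(576 + 22*I*sqrt(11)) ≈ 24.048 + 1.5171*I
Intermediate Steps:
Q = -11 (Q = -5 - 6 = -11)
p(B) = 8 (p(B) = 4 + 4 = 8)
t = 22
N(l) = 22*sqrt(l)
sqrt(N(Q) + (p(0) + 16)**2) = sqrt(22*sqrt(-11) + (8 + 16)**2) = sqrt(22*(I*sqrt(11)) + 24**2) = sqrt(22*I*sqrt(11) + 576) = sqrt(576 + 22*I*sqrt(11))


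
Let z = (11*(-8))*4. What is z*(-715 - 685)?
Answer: 492800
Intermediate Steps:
z = -352 (z = -88*4 = -352)
z*(-715 - 685) = -352*(-715 - 685) = -352*(-1400) = 492800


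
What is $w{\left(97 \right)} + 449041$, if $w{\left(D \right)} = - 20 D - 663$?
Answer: $446438$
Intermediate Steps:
$w{\left(D \right)} = -663 - 20 D$
$w{\left(97 \right)} + 449041 = \left(-663 - 1940\right) + 449041 = -2603 + 449041 = 446438$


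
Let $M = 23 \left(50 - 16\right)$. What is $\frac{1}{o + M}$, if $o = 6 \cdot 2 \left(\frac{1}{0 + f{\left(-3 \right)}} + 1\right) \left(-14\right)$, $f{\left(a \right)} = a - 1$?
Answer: $\frac{1}{656} \approx 0.0015244$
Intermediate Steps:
$f{\left(a \right)} = -1 + a$
$M = 782$ ($M = 23 \cdot 34 = 782$)
$o = -126$ ($o = 6 \cdot 2 \left(\frac{1}{0 - 4} + 1\right) \left(-14\right) = 6 \cdot 2 \left(\frac{1}{-4} + 1\right) \left(-14\right) = 6 \cdot 2 \left(- \frac{1}{4} + 1\right) \left(-14\right) = 6 \cdot 2 \cdot \frac{3}{4} \left(-14\right) = 6 \cdot \frac{3}{2} \left(-14\right) = 9 \left(-14\right) = -126$)
$\frac{1}{o + M} = \frac{1}{-126 + 782} = \frac{1}{656}$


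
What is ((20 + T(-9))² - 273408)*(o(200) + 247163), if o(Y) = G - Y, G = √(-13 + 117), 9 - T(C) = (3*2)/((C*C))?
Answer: -16357550757191/243 - 397408942*√26/729 ≈ -6.7318e+10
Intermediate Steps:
T(C) = 9 - 6/C² (T(C) = 9 - 3*2/(C*C) = 9 - 6/(C²) = 9 - 6/C²)
G = 2*√26 (G = √104 = 2*√26 ≈ 10.198)
o(Y) = -Y + 2*√26 (o(Y) = 2*√26 - Y = -Y + 2*√26)
((20 + T(-9))² - 273408)*(o(200) + 247163) = ((20 + (9 - 6/(-9)²))² - 273408)*((-1*200 + 2*√26) + 247163) = ((20 + (9 - 6*1/81))² - 273408)*((-200 + 2*√26) + 247163) = ((20 + (9 - 2/27))² - 273408)*(246963 + 2*√26) = ((20 + 241/27)² - 273408)*(246963 + 2*√26) = ((781/27)² - 273408)*(246963 + 2*√26) = (609961/729 - 273408)*(246963 + 2*√26) = -198704471*(246963 + 2*√26)/729 = -16357550757191/243 - 397408942*√26/729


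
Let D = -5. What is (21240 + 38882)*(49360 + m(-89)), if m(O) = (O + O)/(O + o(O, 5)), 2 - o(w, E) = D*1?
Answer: 121677849578/41 ≈ 2.9678e+9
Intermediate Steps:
o(w, E) = 7 (o(w, E) = 2 - (-5) = 2 - 1*(-5) = 2 + 5 = 7)
m(O) = 2*O/(7 + O) (m(O) = (O + O)/(O + 7) = (2*O)/(7 + O) = 2*O/(7 + O))
(21240 + 38882)*(49360 + m(-89)) = (21240 + 38882)*(49360 + 2*(-89)/(7 - 89)) = 60122*(49360 + 2*(-89)/(-82)) = 60122*(49360 + 2*(-89)*(-1/82)) = 60122*(49360 + 89/41) = 60122*(2023849/41) = 121677849578/41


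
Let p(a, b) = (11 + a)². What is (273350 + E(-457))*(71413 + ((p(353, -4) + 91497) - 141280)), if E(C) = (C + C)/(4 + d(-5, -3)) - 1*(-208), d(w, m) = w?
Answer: 42303271472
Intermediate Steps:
E(C) = 208 - 2*C (E(C) = (C + C)/(4 - 5) - 1*(-208) = (2*C)/(-1) + 208 = (2*C)*(-1) + 208 = -2*C + 208 = 208 - 2*C)
(273350 + E(-457))*(71413 + ((p(353, -4) + 91497) - 141280)) = (273350 + (208 - 2*(-457)))*(71413 + (((11 + 353)² + 91497) - 141280)) = (273350 + (208 + 914))*(71413 + ((364² + 91497) - 141280)) = (273350 + 1122)*(71413 + ((132496 + 91497) - 141280)) = 274472*(71413 + (223993 - 141280)) = 274472*(71413 + 82713) = 274472*154126 = 42303271472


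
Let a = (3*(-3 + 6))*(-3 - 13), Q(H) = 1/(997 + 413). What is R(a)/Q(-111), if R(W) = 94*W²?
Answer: 2748349440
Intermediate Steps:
Q(H) = 1/1410
a = -144 (a = (3*3)*(-16) = 9*(-16) = -144)
R(a)/Q(-111) = (94*(-144)²)/(1/1410) = (94*20736)*1410 = 1949184*1410 = 2748349440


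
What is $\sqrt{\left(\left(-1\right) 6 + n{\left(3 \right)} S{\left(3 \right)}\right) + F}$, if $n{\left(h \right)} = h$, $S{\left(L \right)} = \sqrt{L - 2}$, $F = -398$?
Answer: $i \sqrt{401} \approx 20.025 i$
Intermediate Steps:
$S{\left(L \right)} = \sqrt{-2 + L}$
$\sqrt{\left(\left(-1\right) 6 + n{\left(3 \right)} S{\left(3 \right)}\right) + F} = \sqrt{\left(\left(-1\right) 6 + 3 \sqrt{-2 + 3}\right) - 398} = \sqrt{\left(-6 + 3 \sqrt{1}\right) - 398} = \sqrt{\left(-6 + 3 \cdot 1\right) - 398} = \sqrt{\left(-6 + 3\right) - 398} = \sqrt{-3 - 398} = \sqrt{-401} = i \sqrt{401}$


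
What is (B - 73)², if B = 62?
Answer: 121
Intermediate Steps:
(B - 73)² = (62 - 73)² = (-11)² = 121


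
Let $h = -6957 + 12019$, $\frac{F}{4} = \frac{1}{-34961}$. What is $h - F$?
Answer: $\frac{176972586}{34961} \approx 5062.0$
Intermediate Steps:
$F = - \frac{4}{34961}$ ($F = \frac{4}{-34961} = 4 \left(- \frac{1}{34961}\right) = - \frac{4}{34961} \approx -0.00011441$)
$h = 5062$
$h - F = 5062 - - \frac{4}{34961} = 5062 + \frac{4}{34961} = \frac{176972586}{34961}$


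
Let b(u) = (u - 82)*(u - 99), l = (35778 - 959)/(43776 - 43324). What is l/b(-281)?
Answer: 34819/62348880 ≈ 0.00055845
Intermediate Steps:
l = 34819/452 ≈ 77.033
b(u) = (-99 + u)*(-82 + u) (b(u) = (-82 + u)*(-99 + u) = (-99 + u)*(-82 + u))
l/b(-281) = 34819/(452*(8118 + (-281)**2 - 181*(-281))) = 34819/(452*(8118 + 78961 + 50861)) = (34819/452)/137940 = (34819/452)*(1/137940) = 34819/62348880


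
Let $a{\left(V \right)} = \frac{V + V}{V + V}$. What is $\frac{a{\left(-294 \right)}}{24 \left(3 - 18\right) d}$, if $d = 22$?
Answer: $- \frac{1}{7920} \approx -0.00012626$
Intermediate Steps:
$a{\left(V \right)} = 1$ ($a{\left(V \right)} = \frac{2 V}{2 V} = 2 V \frac{1}{2 V} = 1$)
$\frac{a{\left(-294 \right)}}{24 \left(3 - 18\right) d} = 1 \frac{1}{24 \left(3 - 18\right) 22} = 1 \frac{1}{24 \left(-15\right) 22} = 1 \frac{1}{\left(-360\right) 22} = 1 \frac{1}{-7920} = 1 \left(- \frac{1}{7920}\right) = - \frac{1}{7920}$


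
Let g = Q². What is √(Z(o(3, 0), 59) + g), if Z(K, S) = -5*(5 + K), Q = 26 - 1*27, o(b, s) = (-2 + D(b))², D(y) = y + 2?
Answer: I*√69 ≈ 8.3066*I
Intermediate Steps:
D(y) = 2 + y
o(b, s) = b² (o(b, s) = (-2 + (2 + b))² = b²)
Q = -1 (Q = 26 - 27 = -1)
Z(K, S) = -25 - 5*K
g = 1 (g = (-1)² = 1)
√(Z(o(3, 0), 59) + g) = √((-25 - 5*3²) + 1) = √((-25 - 5*9) + 1) = √((-25 - 45) + 1) = √(-70 + 1) = √(-69) = I*√69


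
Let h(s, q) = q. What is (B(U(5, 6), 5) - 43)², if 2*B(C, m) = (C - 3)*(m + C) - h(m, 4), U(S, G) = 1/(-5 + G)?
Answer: 2601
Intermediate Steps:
B(C, m) = -2 + (-3 + C)*(C + m)/2 (B(C, m) = ((C - 3)*(m + C) - 1*4)/2 = ((-3 + C)*(C + m) - 4)/2 = (-4 + (-3 + C)*(C + m))/2 = -2 + (-3 + C)*(C + m)/2)
(B(U(5, 6), 5) - 43)² = ((-2 + (1/(-5 + 6))²/2 - 3/(2*(-5 + 6)) - 3/2*5 + (½)*5/(-5 + 6)) - 43)² = ((-2 + (1/1)²/2 - 3/2/1 - 15/2 + (½)*5/1) - 43)² = ((-2 + (½)*1² - 3/2*1 - 15/2 + (½)*1*5) - 43)² = ((-2 + (½)*1 - 3/2 - 15/2 + 5/2) - 43)² = ((-2 + ½ - 3/2 - 15/2 + 5/2) - 43)² = (-8 - 43)² = (-51)² = 2601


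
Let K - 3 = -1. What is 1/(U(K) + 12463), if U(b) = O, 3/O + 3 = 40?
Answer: 37/461134 ≈ 8.0237e-5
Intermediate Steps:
O = 3/37 (O = 3/(-3 + 40) = 3/37 ≈ 0.081081)
K = 2 (K = 3 - 1 = 2)
U(b) = 3/37
1/(U(K) + 12463) = 1/(3/37 + 12463) = 1/(461134/37) = 37/461134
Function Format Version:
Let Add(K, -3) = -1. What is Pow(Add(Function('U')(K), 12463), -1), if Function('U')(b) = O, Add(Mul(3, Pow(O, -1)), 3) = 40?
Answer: Rational(37, 461134) ≈ 8.0237e-5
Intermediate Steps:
O = Rational(3, 37) (O = Mul(3, Pow(Add(-3, 40), -1)) = Mul(3, Pow(37, -1)) = Mul(3, Rational(1, 37)) = Rational(3, 37) ≈ 0.081081)
K = 2 (K = Add(3, -1) = 2)
Function('U')(b) = Rational(3, 37)
Pow(Add(Function('U')(K), 12463), -1) = Pow(Add(Rational(3, 37), 12463), -1) = Pow(Rational(461134, 37), -1) = Rational(37, 461134)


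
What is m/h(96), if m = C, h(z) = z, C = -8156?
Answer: -2039/24 ≈ -84.958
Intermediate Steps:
m = -8156
m/h(96) = -8156/96 = -8156*1/96 = -2039/24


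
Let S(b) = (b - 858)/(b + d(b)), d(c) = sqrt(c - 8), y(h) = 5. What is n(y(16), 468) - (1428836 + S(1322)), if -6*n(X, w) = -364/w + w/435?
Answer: -1953801910957817/1367407710 + 696*sqrt(146)/873185 ≈ -1.4288e+6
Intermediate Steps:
n(X, w) = -w/2610 + 182/(3*w) (n(X, w) = -(-364/w + w/435)/6 = -w/2610 + 182/(3*w))
d(c) = sqrt(-8 + c)
S(b) = (-858 + b)/(b + sqrt(-8 + b)) (S(b) = (b - 858)/(b + sqrt(-8 + b)) = (-858 + b)/(b + sqrt(-8 + b)))
n(y(16), 468) - (1428836 + S(1322)) = (1/2610)*(158340 - 1*468**2)/468 - (1428836 + (-858 + 1322)/(1322 + sqrt(-8 + 1322))) = (1/2610)*(1/468)*(158340 - 1*219024) - (1428836 + 464/(1322 + sqrt(1314))) = (1/2610)*(1/468)*(158340 - 219024) - (1428836 + 464/(1322 + 3*sqrt(146))) = (1/2610)*(1/468)*(-60684) - (1428836 + 464/(1322 + 3*sqrt(146))) = -389/7830 + (-1428836 - 464/(1322 + 3*sqrt(146))) = -11187786269/7830 - 464/(1322 + 3*sqrt(146))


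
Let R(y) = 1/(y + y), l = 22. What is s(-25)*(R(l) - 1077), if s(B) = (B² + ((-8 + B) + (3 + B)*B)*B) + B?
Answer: 584044775/44 ≈ 1.3274e+7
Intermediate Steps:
R(y) = 1/(2*y)
s(B) = B + B² + B*(-8 + B + B*(3 + B)) (s(B) = (B² + ((-8 + B) + B*(3 + B))*B) + B = (B² + (-8 + B + B*(3 + B))*B) + B = (B² + B*(-8 + B + B*(3 + B))) + B = B + B² + B*(-8 + B + B*(3 + B)))
s(-25)*(R(l) - 1077) = (-25*(-7 + (-25)² + 5*(-25)))*((½)/22 - 1077) = (-25*(-7 + 625 - 125))*((½)*(1/22) - 1077) = (-25*493)*(1/44 - 1077) = -12325*(-47387/44) = 584044775/44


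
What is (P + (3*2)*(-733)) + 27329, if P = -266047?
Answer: -243116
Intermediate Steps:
(P + (3*2)*(-733)) + 27329 = (-266047 + (3*2)*(-733)) + 27329 = (-266047 + 6*(-733)) + 27329 = (-266047 - 4398) + 27329 = -270445 + 27329 = -243116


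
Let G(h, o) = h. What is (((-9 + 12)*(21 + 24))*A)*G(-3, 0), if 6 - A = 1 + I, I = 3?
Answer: -810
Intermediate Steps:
A = 2 (A = 6 - (1 + 3) = 6 - 1*4 = 6 - 4 = 2)
(((-9 + 12)*(21 + 24))*A)*G(-3, 0) = (((-9 + 12)*(21 + 24))*2)*(-3) = ((3*45)*2)*(-3) = (135*2)*(-3) = 270*(-3) = -810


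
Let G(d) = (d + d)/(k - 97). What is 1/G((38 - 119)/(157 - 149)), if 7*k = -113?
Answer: 352/63 ≈ 5.5873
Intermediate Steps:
k = -113/7 (k = (1/7)*(-113) = -113/7 ≈ -16.143)
G(d) = -7*d/396 (G(d) = (d + d)/(-113/7 - 97) = (2*d)/(-792/7) = (2*d)*(-7/792) = -7*d/396)
1/G((38 - 119)/(157 - 149)) = 1/(-7*(38 - 119)/(396*(157 - 149))) = 1/(-(-63)/(44*8)) = 1/(-7/396*(-81/8)) = 1/(63/352) = 352/63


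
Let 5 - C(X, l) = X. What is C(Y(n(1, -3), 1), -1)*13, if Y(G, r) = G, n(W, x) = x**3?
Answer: 416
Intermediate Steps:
C(X, l) = 5 - X
C(Y(n(1, -3), 1), -1)*13 = (5 - 1*(-3)**3)*13 = (5 - 1*(-27))*13 = (5 + 27)*13 = 32*13 = 416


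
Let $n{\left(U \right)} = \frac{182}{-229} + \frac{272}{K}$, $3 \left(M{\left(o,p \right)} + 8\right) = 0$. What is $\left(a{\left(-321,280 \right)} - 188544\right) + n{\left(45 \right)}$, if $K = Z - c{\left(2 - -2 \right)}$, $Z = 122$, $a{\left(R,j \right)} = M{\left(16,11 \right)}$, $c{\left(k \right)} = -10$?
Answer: $- \frac{1424877898}{7557} \approx -1.8855 \cdot 10^{5}$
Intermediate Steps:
$M{\left(o,p \right)} = -8$ ($M{\left(o,p \right)} = -8 + \frac{1}{3} \cdot 0 = -8 + 0 = -8$)
$a{\left(R,j \right)} = -8$
$K = 132$ ($K = 122 - -10 = 122 + 10 = 132$)
$n{\left(U \right)} = \frac{9566}{7557}$ ($n{\left(U \right)} = \frac{182}{-229} + \frac{272}{132} = 182 \left(- \frac{1}{229}\right) + 272 \cdot \frac{1}{132} = - \frac{182}{229} + \frac{68}{33} = \frac{9566}{7557}$)
$\left(a{\left(-321,280 \right)} - 188544\right) + n{\left(45 \right)} = \left(-8 - 188544\right) + \frac{9566}{7557} = -188552 + \frac{9566}{7557} = - \frac{1424877898}{7557}$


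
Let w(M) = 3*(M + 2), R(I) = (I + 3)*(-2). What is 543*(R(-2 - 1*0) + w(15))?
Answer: 26607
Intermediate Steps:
R(I) = -6 - 2*I (R(I) = (3 + I)*(-2) = -6 - 2*I)
w(M) = 6 + 3*M (w(M) = 3*(2 + M) = 6 + 3*M)
543*(R(-2 - 1*0) + w(15)) = 543*((-6 - 2*(-2 - 1*0)) + (6 + 3*15)) = 543*((-6 - 2*(-2 + 0)) + (6 + 45)) = 543*((-6 - 2*(-2)) + 51) = 543*((-6 + 4) + 51) = 543*(-2 + 51) = 543*49 = 26607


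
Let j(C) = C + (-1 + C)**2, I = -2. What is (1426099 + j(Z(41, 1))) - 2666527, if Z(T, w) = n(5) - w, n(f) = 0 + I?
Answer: -1240415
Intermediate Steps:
n(f) = -2 (n(f) = 0 - 2 = -2)
Z(T, w) = -2 - w
(1426099 + j(Z(41, 1))) - 2666527 = (1426099 + ((-2 - 1*1) + (-1 + (-2 - 1*1))**2)) - 2666527 = (1426099 + ((-2 - 1) + (-1 + (-2 - 1))**2)) - 2666527 = (1426099 + (-3 + (-1 - 3)**2)) - 2666527 = (1426099 + (-3 + (-4)**2)) - 2666527 = (1426099 + (-3 + 16)) - 2666527 = (1426099 + 13) - 2666527 = 1426112 - 2666527 = -1240415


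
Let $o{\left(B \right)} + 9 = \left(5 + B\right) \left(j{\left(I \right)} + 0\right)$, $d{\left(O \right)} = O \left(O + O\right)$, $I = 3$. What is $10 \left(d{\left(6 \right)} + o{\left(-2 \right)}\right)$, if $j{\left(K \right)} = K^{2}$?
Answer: $900$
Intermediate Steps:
$d{\left(O \right)} = 2 O^{2}$ ($d{\left(O \right)} = O 2 O = 2 O^{2}$)
$o{\left(B \right)} = 36 + 9 B$ ($o{\left(B \right)} = -9 + \left(5 + B\right) \left(3^{2} + 0\right) = -9 + \left(5 + B\right) \left(9 + 0\right) = -9 + \left(5 + B\right) 9 = -9 + \left(45 + 9 B\right) = 36 + 9 B$)
$10 \left(d{\left(6 \right)} + o{\left(-2 \right)}\right) = 10 \left(2 \cdot 6^{2} + \left(36 + 9 \left(-2\right)\right)\right) = 10 \left(2 \cdot 36 + \left(36 - 18\right)\right) = 10 \left(72 + 18\right) = 10 \cdot 90 = 900$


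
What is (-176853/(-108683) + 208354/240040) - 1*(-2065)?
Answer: 26968684173851/13044133660 ≈ 2067.5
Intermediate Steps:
(-176853/(-108683) + 208354/240040) - 1*(-2065) = (-176853*(-1/108683) + 208354*(1/240040)) + 2065 = (176853/108683 + 104177/120020) + 2065 = 32548165951/13044133660 + 2065 = 26968684173851/13044133660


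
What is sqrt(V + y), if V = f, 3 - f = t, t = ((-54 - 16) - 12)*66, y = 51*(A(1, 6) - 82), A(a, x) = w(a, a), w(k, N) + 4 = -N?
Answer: sqrt(978) ≈ 31.273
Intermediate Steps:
w(k, N) = -4 - N
A(a, x) = -4 - a
y = -4437 (y = 51*((-4 - 1*1) - 82) = 51*((-4 - 1) - 82) = 51*(-5 - 82) = 51*(-87) = -4437)
t = -5412 (t = (-70 - 12)*66 = -82*66 = -5412)
f = 5415 (f = 3 - 1*(-5412) = 3 + 5412 = 5415)
V = 5415
sqrt(V + y) = sqrt(5415 - 4437) = sqrt(978)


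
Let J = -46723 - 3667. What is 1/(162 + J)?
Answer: -1/50228 ≈ -1.9909e-5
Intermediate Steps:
J = -50390
1/(162 + J) = 1/(162 - 50390) = 1/(-50228) = -1/50228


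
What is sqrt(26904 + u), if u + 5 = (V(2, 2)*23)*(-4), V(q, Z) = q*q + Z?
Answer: sqrt(26347) ≈ 162.32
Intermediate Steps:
V(q, Z) = Z + q**2 (V(q, Z) = q**2 + Z = Z + q**2)
u = -557 (u = -5 + ((2 + 2**2)*23)*(-4) = -5 + ((2 + 4)*23)*(-4) = -5 + (6*23)*(-4) = -5 + 138*(-4) = -5 - 552 = -557)
sqrt(26904 + u) = sqrt(26904 - 557) = sqrt(26347)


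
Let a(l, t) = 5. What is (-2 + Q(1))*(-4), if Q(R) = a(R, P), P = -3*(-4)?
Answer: -12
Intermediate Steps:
P = 12
Q(R) = 5
(-2 + Q(1))*(-4) = (-2 + 5)*(-4) = 3*(-4) = -12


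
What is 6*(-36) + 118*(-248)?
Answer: -29480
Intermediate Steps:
6*(-36) + 118*(-248) = -216 - 29264 = -29480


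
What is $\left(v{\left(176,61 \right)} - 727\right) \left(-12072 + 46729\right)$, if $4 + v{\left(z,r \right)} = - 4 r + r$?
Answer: $-31676498$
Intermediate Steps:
$v{\left(z,r \right)} = -4 - 3 r$ ($v{\left(z,r \right)} = -4 + \left(- 4 r + r\right) = -4 - 3 r$)
$\left(v{\left(176,61 \right)} - 727\right) \left(-12072 + 46729\right) = \left(\left(-4 - 183\right) - 727\right) \left(-12072 + 46729\right) = \left(\left(-4 - 183\right) - 727\right) 34657 = \left(-187 - 727\right) 34657 = \left(-914\right) 34657 = -31676498$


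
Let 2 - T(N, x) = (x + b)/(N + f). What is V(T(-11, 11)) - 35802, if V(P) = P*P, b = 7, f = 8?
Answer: -35738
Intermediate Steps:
T(N, x) = 2 - (7 + x)/(8 + N) (T(N, x) = 2 - (x + 7)/(N + 8) = 2 - (7 + x)/(8 + N))
V(P) = P**2
V(T(-11, 11)) - 35802 = ((9 - 1*11 + 2*(-11))/(8 - 11))**2 - 35802 = ((9 - 11 - 22)/(-3))**2 - 35802 = (-1/3*(-24))**2 - 35802 = 8**2 - 35802 = 64 - 35802 = -35738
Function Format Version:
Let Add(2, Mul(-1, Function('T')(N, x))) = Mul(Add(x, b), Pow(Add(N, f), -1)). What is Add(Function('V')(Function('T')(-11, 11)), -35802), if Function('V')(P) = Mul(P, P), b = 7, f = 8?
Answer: -35738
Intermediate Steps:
Function('T')(N, x) = Add(2, Mul(-1, Pow(Add(8, N), -1), Add(7, x))) (Function('T')(N, x) = Add(2, Mul(-1, Mul(Add(x, 7), Pow(Add(N, 8), -1)))) = Add(2, Mul(-1, Mul(Add(7, x), Pow(Add(8, N), -1)))) = Add(2, Mul(-1, Mul(Pow(Add(8, N), -1), Add(7, x)))) = Add(2, Mul(-1, Pow(Add(8, N), -1), Add(7, x))))
Function('V')(P) = Pow(P, 2)
Add(Function('V')(Function('T')(-11, 11)), -35802) = Add(Pow(Mul(Pow(Add(8, -11), -1), Add(9, Mul(-1, 11), Mul(2, -11))), 2), -35802) = Add(Pow(Mul(Pow(-3, -1), Add(9, -11, -22)), 2), -35802) = Add(Pow(Mul(Rational(-1, 3), -24), 2), -35802) = Add(Pow(8, 2), -35802) = Add(64, -35802) = -35738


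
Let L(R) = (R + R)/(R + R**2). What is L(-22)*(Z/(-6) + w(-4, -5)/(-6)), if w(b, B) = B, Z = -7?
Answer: -4/21 ≈ -0.19048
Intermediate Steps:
L(R) = 2*R/(R + R**2) (L(R) = (2*R)/(R + R**2) = 2*R/(R + R**2))
L(-22)*(Z/(-6) + w(-4, -5)/(-6)) = (2/(1 - 22))*(-7/(-6) - 5/(-6)) = (2/(-21))*(-7*(-1/6) - 5*(-1/6)) = (2*(-1/21))*(7/6 + 5/6) = -2/21*2 = -4/21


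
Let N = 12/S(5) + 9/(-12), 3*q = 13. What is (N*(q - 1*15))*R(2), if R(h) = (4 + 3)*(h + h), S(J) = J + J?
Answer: -672/5 ≈ -134.40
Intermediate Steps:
q = 13/3 (q = (1/3)*13 = 13/3 ≈ 4.3333)
S(J) = 2*J
R(h) = 14*h (R(h) = 7*(2*h) = 14*h)
N = 9/20 (N = 12/((2*5)) + 9/(-12) = 12/10 + 9*(-1/12) = 12*(1/10) - 3/4 = 6/5 - 3/4 = 9/20 ≈ 0.45000)
(N*(q - 1*15))*R(2) = (9*(13/3 - 1*15)/20)*(14*2) = (9*(13/3 - 15)/20)*28 = ((9/20)*(-32/3))*28 = -24/5*28 = -672/5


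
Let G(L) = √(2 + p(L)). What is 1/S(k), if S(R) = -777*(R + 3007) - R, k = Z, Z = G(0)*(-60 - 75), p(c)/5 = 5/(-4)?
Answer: -778813/1835276743182 - 5835*I*√17/611758914394 ≈ -4.2436e-7 - 3.9326e-8*I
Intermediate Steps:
p(c) = -25/4 (p(c) = 5*(5/(-4)) = 5*(5*(-¼)) = 5*(-5/4) = -25/4)
G(L) = I*√17/2 (G(L) = √(2 - 25/4) = √(-17/4) = I*√17/2)
Z = -135*I*√17/2 (Z = (I*√17/2)*(-60 - 75) = (I*√17/2)*(-135) = -135*I*√17/2 ≈ -278.31*I)
k = -135*I*√17/2 ≈ -278.31*I
S(R) = -2336439 - 778*R (S(R) = -777*(3007 + R) - R = (-2336439 - 777*R) - R = -2336439 - 778*R)
1/S(k) = 1/(-2336439 - (-52515)*I*√17) = 1/(-2336439 + 52515*I*√17)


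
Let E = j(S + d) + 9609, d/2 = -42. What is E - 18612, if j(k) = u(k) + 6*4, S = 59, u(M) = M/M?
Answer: -8978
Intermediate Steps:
d = -84 (d = 2*(-42) = -84)
u(M) = 1
j(k) = 25 (j(k) = 1 + 6*4 = 1 + 24 = 25)
E = 9634 (E = 25 + 9609 = 9634)
E - 18612 = 9634 - 18612 = -8978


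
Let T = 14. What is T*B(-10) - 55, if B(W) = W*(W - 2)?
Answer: 1625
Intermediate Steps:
B(W) = W*(-2 + W)
T*B(-10) - 55 = 14*(-10*(-2 - 10)) - 55 = 14*(-10*(-12)) - 55 = 14*120 - 55 = 1680 - 55 = 1625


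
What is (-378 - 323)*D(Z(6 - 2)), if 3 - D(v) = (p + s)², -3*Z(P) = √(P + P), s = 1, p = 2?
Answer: 4206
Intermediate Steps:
Z(P) = -√2*√P/3 (Z(P) = -√(P + P)/3 = -√2*√P/3)
D(v) = -6 (D(v) = 3 - (2 + 1)² = 3 - 1*3² = 3 - 1*9 = 3 - 9 = -6)
(-378 - 323)*D(Z(6 - 2)) = (-378 - 323)*(-6) = -701*(-6) = 4206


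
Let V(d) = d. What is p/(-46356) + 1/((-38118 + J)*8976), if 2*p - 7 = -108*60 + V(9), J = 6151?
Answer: 25760456483/369477654832 ≈ 0.069721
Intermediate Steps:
p = -3232 (p = 7/2 + (-108*60 + 9)/2 = 7/2 + (-6480 + 9)/2 = 7/2 + (½)*(-6471) = 7/2 - 6471/2 = -3232)
p/(-46356) + 1/((-38118 + J)*8976) = -3232/(-46356) + 1/((-38118 + 6151)*8976) = -3232*(-1/46356) + (1/8976)/(-31967) = 808/11589 - 1/31967*1/8976 = 808/11589 - 1/286935792 = 25760456483/369477654832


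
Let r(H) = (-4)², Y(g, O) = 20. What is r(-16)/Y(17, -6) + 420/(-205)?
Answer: -256/205 ≈ -1.2488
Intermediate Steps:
r(H) = 16
r(-16)/Y(17, -6) + 420/(-205) = 16/20 + 420/(-205) = 16*(1/20) + 420*(-1/205) = ⅘ - 84/41 = -256/205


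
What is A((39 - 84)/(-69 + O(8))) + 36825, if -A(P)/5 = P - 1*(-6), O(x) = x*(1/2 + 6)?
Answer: 625290/17 ≈ 36782.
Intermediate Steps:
O(x) = 13*x/2 (O(x) = x*(1/2 + 6) = x*(13/2) = 13*x/2)
A(P) = -30 - 5*P (A(P) = -5*(P - 1*(-6)) = -5*(P + 6) = -5*(6 + P) = -30 - 5*P)
A((39 - 84)/(-69 + O(8))) + 36825 = (-30 - 5*(39 - 84)/(-69 + (13/2)*8)) + 36825 = (-30 - (-225)/(-69 + 52)) + 36825 = (-30 - (-225)/(-17)) + 36825 = (-30 - (-225)*(-1)/17) + 36825 = (-30 - 5*45/17) + 36825 = (-30 - 225/17) + 36825 = -735/17 + 36825 = 625290/17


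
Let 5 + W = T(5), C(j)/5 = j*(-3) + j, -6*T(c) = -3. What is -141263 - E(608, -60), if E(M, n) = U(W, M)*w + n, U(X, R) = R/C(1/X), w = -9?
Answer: -693703/5 ≈ -1.3874e+5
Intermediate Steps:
T(c) = ½ (T(c) = -⅙*(-3) = ½)
C(j) = -10*j (C(j) = 5*(j*(-3) + j) = 5*(-3*j + j) = 5*(-2*j) = -10*j)
W = -9/2 (W = -5 + ½ = -9/2 ≈ -4.5000)
U(X, R) = -R*X/10 (U(X, R) = R/((-10/X)) = R*(-X/10) = -R*X/10)
E(M, n) = n - 81*M/20 (E(M, n) = -⅒*M*(-9/2)*(-9) + n = (9*M/20)*(-9) + n = -81*M/20 + n = n - 81*M/20)
-141263 - E(608, -60) = -141263 - (-60 - 81/20*608) = -141263 - (-60 - 12312/5) = -141263 - 1*(-12612/5) = -141263 + 12612/5 = -693703/5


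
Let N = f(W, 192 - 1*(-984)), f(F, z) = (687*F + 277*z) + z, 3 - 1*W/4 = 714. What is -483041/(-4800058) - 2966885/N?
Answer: 1502707948223/780921436020 ≈ 1.9243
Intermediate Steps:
W = -2844 (W = 12 - 4*714 = 12 - 2856 = -2844)
f(F, z) = 278*z + 687*F (f(F, z) = (277*z + 687*F) + z = 278*z + 687*F)
N = -1626900 (N = 278*(192 - 1*(-984)) + 687*(-2844) = 278*(192 + 984) - 1953828 = 278*1176 - 1953828 = 326928 - 1953828 = -1626900)
-483041/(-4800058) - 2966885/N = -483041/(-4800058) - 2966885/(-1626900) = -483041*(-1/4800058) - 2966885*(-1/1626900) = 483041/4800058 + 593377/325380 = 1502707948223/780921436020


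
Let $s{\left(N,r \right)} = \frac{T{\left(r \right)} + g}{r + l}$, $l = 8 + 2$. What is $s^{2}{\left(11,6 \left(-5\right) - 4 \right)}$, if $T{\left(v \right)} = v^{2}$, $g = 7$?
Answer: $\frac{1352569}{576} \approx 2348.2$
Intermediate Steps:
$l = 10$
$s{\left(N,r \right)} = \frac{7 + r^{2}}{10 + r}$ ($s{\left(N,r \right)} = \frac{r^{2} + 7}{r + 10} = \frac{7 + r^{2}}{10 + r}$)
$s^{2}{\left(11,6 \left(-5\right) - 4 \right)} = \left(\frac{7 + \left(6 \left(-5\right) - 4\right)^{2}}{10 + \left(6 \left(-5\right) - 4\right)}\right)^{2} = \left(\frac{7 + \left(-30 - 4\right)^{2}}{10 - 34}\right)^{2} = \left(\frac{7 + \left(-34\right)^{2}}{10 - 34}\right)^{2} = \left(\frac{7 + 1156}{-24}\right)^{2} = \left(\left(- \frac{1}{24}\right) 1163\right)^{2} = \left(- \frac{1163}{24}\right)^{2} = \frac{1352569}{576}$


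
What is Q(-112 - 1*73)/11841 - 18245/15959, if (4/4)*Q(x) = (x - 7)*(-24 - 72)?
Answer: 26039081/62990173 ≈ 0.41338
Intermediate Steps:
Q(x) = 672 - 96*x (Q(x) = (x - 7)*(-24 - 72) = (-7 + x)*(-96) = 672 - 96*x)
Q(-112 - 1*73)/11841 - 18245/15959 = (672 - 96*(-112 - 1*73))/11841 - 18245/15959 = (672 - 96*(-112 - 73))*(1/11841) - 18245*1/15959 = (672 - 96*(-185))*(1/11841) - 18245/15959 = (672 + 17760)*(1/11841) - 18245/15959 = 18432*(1/11841) - 18245/15959 = 6144/3947 - 18245/15959 = 26039081/62990173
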